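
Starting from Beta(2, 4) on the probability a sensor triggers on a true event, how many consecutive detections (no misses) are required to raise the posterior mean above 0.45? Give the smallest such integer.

k = 2

After k detections and 0 misses the posterior is Beta(2+k, 4), with mean (2+k)/(2+4+k).
Set (2+k)/(6+k) > 0.45 and solve: k > (0.45·6 − 2)/(1 − 0.45) = 1.273.
The smallest integer exceeding 1.273 is 2, and checking k=2: (4)/(8) = 0.5000 > 0.45.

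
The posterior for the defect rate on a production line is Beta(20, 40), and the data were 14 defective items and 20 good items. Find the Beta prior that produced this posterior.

Under Beta–binomial conjugacy the posterior parameters are (α+s, β+f).
Subtract the data counts: 20−14=6, 40−20=20.

Beta(6, 20)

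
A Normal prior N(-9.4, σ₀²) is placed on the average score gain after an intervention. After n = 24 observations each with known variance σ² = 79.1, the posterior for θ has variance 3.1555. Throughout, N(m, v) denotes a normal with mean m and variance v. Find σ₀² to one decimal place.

For the Normal–Normal model with known σ², precisions add: τ_n = τ₀ + n/σ².
So 1/σ₀² = 1/3.1555 − 24/79.1 = 0.316907 − 0.303413 = 0.013494.
Hence σ₀² = 1/0.013494 ≈ 74.1.

σ₀² = 74.1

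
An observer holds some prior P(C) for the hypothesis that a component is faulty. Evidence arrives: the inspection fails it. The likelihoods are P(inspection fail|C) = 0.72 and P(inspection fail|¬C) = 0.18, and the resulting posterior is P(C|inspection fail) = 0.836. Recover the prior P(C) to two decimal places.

P(C) = 0.56

Bayes' rule in odds form gives O(C|E) = O(C)·[P(E|C)/P(E|¬C)], hence O(C) = O(C|E)/LR.
Posterior odds = 0.836/(1−0.836) = 5.0976. LR = 0.72/0.18 = 4.0000.
Prior odds = 5.0976/4.0000 = 1.2744, so P(C) = 1.2744/(1+1.2744) ≈ 0.56.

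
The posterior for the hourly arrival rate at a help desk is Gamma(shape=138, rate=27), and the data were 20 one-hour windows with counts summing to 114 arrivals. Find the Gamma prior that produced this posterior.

Gamma(shape=24, rate=7)

A Gamma(α, β) prior (rate parametrization) on a Poisson rate with n observations summing to S gives posterior Gamma(α+S, β+n).
So α = 138 − 114 = 24 and β = 27 − 20 = 7.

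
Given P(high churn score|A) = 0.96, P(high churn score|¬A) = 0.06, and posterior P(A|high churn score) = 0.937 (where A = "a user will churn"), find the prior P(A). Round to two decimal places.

In odds form, posterior odds = prior odds × likelihood ratio, so prior odds = posterior odds ÷ LR.
Posterior odds = 0.937/(1−0.937) = 14.8730. LR = 0.96/0.06 = 16.0000.
Prior odds = 14.8730/16.0000 = 0.9296, so P(A) = 0.9296/(1+0.9296) ≈ 0.48.

P(A) = 0.48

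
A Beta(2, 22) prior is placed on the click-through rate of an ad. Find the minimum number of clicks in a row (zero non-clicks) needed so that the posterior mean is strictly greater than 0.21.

k = 4

After k clicks and 0 non-clicks the posterior is Beta(2+k, 22), with mean (2+k)/(2+22+k).
Set (2+k)/(24+k) > 0.21 and solve: k > (0.21·24 − 2)/(1 − 0.21) = 3.848.
The smallest integer exceeding 3.848 is 4.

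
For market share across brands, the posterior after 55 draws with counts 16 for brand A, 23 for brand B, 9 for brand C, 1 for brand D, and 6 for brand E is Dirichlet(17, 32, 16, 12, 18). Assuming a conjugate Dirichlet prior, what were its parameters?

Dirichlet(1, 9, 7, 11, 12)

For a Dirichlet(α) prior with multinomial counts c, the posterior is Dirichlet(α + c) componentwise.
Subtract each count from the matching posterior parameter: 17−16=1, 32−23=9, 16−9=7, 12−1=11, 18−6=12.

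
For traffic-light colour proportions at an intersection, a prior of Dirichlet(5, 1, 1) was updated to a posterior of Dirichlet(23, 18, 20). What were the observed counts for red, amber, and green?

For a Dirichlet(α) prior with multinomial counts c, the posterior is Dirichlet(α + c) componentwise.
Counts are posterior − prior componentwise: 23−5=18, 18−1=17, 20−1=19.

counts (18, 17, 19)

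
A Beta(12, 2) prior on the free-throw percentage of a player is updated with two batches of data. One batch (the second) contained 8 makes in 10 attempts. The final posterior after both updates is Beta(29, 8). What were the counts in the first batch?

Because Beta–binomial updating is additive in the counts, the combined data contributed (α_post−α_prior, β_post−β_prior) successes and failures.
Total across both batches: 29−12=17 makes, 8−2=6 misses.
Subtract the second batch: 17−8=9 makes and 6−2=4 misses.

9 makes and 4 misses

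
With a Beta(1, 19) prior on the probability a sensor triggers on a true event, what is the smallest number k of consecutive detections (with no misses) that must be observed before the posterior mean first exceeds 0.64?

After k detections and 0 misses the posterior is Beta(1+k, 19), with mean (1+k)/(1+19+k).
Set (1+k)/(20+k) > 0.64 and solve: k > (0.64·20 − 1)/(1 − 0.64) = 32.778.
The smallest integer exceeding 32.778 is 33, and checking k=33: (34)/(53) = 0.6415 > 0.64.

k = 33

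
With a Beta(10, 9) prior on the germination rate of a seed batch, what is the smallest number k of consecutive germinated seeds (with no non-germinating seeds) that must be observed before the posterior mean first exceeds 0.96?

k = 207

After k germinated seeds and 0 non-germinating seeds the posterior is Beta(10+k, 9), with mean (10+k)/(10+9+k).
Set (10+k)/(19+k) > 0.96 and solve: k > (0.96·19 − 10)/(1 − 0.96) = 206.000.
The smallest integer exceeding 206.000 is 207, and checking k=207: (217)/(226) = 0.9602 > 0.96.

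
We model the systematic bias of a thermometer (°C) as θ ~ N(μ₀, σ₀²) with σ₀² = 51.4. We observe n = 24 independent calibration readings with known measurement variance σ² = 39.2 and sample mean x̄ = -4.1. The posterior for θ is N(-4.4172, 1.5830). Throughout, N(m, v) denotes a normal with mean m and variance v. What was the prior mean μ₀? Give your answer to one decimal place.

With known observation variance, the Normal–Normal posterior has precision τ_n = τ₀ + n/σ² and mean μ_n = (τ₀μ₀ + (n/σ²)x̄)/τ_n.
Here τ₀ = 1/51.4 = 0.019455 and τ_data = 24/39.2 = 0.612245, so τ_n = 0.631700.
Rearranging for μ₀: μ₀ = (μ_n·τ_n − τ_data·x̄)/τ₀ = (-4.4172·0.631700 − 0.612245·-4.1) / 0.019455 = -0.280141/0.019455 ≈ -14.4.

μ₀ = -14.4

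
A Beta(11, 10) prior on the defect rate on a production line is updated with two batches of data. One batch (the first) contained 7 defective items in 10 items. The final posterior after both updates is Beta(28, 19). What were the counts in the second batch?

Sequential conjugate updates are equivalent to a single update on the pooled data, so total successes = posterior α − prior α and total failures = posterior β − prior β.
Total across both batches: 28−11=17 defective items, 19−10=9 good items.
Subtract the first batch: 17−7=10 defective items and 9−3=6 good items.

10 defective items and 6 good items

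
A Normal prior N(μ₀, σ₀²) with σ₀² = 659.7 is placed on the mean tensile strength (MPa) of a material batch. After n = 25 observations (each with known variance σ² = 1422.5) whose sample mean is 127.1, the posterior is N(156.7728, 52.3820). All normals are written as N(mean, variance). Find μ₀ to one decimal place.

With known observation variance, the Normal–Normal posterior has precision τ_n = τ₀ + n/σ² and mean μ_n = (τ₀μ₀ + (n/σ²)x̄)/τ_n.
Here τ₀ = 1/659.7 = 0.001516 and τ_data = 25/1422.5 = 0.017575, so τ_n = 0.019091.
Rearranging for μ₀: μ₀ = (μ_n·τ_n − τ_data·x̄)/τ₀ = (156.7728·0.019091 − 0.017575·127.1) / 0.001516 = 0.759167/0.001516 ≈ 500.8.

μ₀ = 500.8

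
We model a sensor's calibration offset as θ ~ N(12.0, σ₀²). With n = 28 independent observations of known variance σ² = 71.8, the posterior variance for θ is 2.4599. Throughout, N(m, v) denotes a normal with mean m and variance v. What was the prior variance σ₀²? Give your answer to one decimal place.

Posterior precision equals prior precision plus data precision: 1/σ_n² = 1/σ₀² + n/σ².
So 1/σ₀² = 1/2.4599 − 28/71.8 = 0.406521 − 0.389972 = 0.016549.
Hence σ₀² = 1/0.016549 ≈ 60.4.

σ₀² = 60.4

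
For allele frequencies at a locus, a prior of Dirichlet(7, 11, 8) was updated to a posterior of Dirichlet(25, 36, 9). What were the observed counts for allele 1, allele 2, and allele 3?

For a Dirichlet(α) prior with multinomial counts c, the posterior is Dirichlet(α + c) componentwise.
Counts are posterior − prior componentwise: 25−7=18, 36−11=25, 9−8=1.

counts (18, 25, 1)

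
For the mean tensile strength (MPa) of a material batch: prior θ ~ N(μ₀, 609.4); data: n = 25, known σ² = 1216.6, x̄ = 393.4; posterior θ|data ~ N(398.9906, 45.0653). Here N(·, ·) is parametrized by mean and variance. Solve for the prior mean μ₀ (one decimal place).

With known observation variance, the Normal–Normal posterior has precision τ_n = τ₀ + n/σ² and mean μ_n = (τ₀μ₀ + (n/σ²)x̄)/τ_n.
Here τ₀ = 1/609.4 = 0.001641 and τ_data = 25/1216.6 = 0.020549, so τ_n = 0.022190.
Rearranging for μ₀: μ₀ = (μ_n·τ_n − τ_data·x̄)/τ₀ = (398.9906·0.022190 − 0.020549·393.4) / 0.001641 = 0.769625/0.001641 ≈ 469.0.

μ₀ = 469.0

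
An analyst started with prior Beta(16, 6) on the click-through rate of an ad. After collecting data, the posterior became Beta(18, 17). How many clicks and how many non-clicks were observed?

Beta is conjugate to the binomial likelihood: posterior = Beta(α+s, β+f).
Match parameters: s=18−16=2, f=17−6=11.

2 clicks and 11 non-clicks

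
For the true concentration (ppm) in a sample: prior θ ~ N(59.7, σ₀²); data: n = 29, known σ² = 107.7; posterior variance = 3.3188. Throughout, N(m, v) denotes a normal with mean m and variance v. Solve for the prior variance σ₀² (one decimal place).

Posterior precision equals prior precision plus data precision: 1/σ_n² = 1/σ₀² + n/σ².
So 1/σ₀² = 1/3.3188 − 29/107.7 = 0.301314 − 0.269266 = 0.032048.
Hence σ₀² = 1/0.032048 ≈ 31.2.

σ₀² = 31.2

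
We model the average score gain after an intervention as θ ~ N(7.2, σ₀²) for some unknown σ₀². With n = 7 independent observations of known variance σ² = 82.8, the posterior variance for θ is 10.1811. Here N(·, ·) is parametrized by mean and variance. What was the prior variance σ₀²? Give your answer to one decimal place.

σ₀² = 73.1

For the Normal–Normal model with known σ², precisions add: τ_n = τ₀ + n/σ².
So 1/σ₀² = 1/10.1811 − 7/82.8 = 0.098221 − 0.084541 = 0.013680.
Hence σ₀² = 1/0.013680 ≈ 73.1.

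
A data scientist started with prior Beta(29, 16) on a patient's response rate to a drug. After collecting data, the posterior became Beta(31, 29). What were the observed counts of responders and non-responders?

A Beta(α, β) prior with s successes and f failures in binomial data gives a Beta(α+s, β+f) posterior.
Match parameters: s=31−29=2, f=29−16=13.

2 responders and 13 non-responders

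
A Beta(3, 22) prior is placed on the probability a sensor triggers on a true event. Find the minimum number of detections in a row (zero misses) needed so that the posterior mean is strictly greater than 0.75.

After k detections and 0 misses the posterior is Beta(3+k, 22), with mean (3+k)/(3+22+k).
Set (3+k)/(25+k) > 0.75 and solve: k > (0.75·25 − 3)/(1 − 0.75) = 63.000.
The smallest integer exceeding 63.000 is 64.

k = 64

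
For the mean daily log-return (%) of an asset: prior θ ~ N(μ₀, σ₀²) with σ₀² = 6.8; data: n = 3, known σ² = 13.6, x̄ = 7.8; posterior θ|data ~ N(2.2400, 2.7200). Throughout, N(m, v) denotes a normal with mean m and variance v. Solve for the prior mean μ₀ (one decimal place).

μ₀ = -6.1

The posterior mean is a precision-weighted average: μ_n = (τ₀μ₀ + τ_data·x̄)/(τ₀+τ_data), with τ₀=1/σ₀² and τ_data=n/σ².
Here τ₀ = 1/6.8 = 0.147059 and τ_data = 3/13.6 = 0.220588, so τ_n = 0.367647.
Rearranging for μ₀: μ₀ = (μ_n·τ_n − τ_data·x̄)/τ₀ = (2.2400·0.367647 − 0.220588·7.8) / 0.147059 = -0.897057/0.147059 ≈ -6.1.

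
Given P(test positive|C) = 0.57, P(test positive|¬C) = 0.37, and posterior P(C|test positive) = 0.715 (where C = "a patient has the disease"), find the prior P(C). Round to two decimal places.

P(C) = 0.62

Bayes' rule in odds form gives O(C|E) = O(C)·[P(E|C)/P(E|¬C)], hence O(C) = O(C|E)/LR.
Posterior odds = 0.715/(1−0.715) = 2.5088. LR = 0.57/0.37 = 1.5405.
Prior odds = 2.5088/1.5405 = 1.6286, so P(C) = 1.6286/(1+1.6286) ≈ 0.62.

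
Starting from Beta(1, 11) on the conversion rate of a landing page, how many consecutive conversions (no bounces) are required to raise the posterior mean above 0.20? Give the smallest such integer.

k = 2

After k conversions and 0 bounces the posterior is Beta(1+k, 11), with mean (1+k)/(1+11+k).
Set (1+k)/(12+k) > 0.20 and solve: k > (0.20·12 − 1)/(1 − 0.20) = 1.750.
The smallest integer exceeding 1.750 is 2, and checking k=2: (3)/(14) = 0.2143 > 0.20.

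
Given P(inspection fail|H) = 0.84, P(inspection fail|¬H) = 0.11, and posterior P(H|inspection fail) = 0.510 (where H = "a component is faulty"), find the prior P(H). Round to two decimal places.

P(H) = 0.12

In odds form, posterior odds = prior odds × likelihood ratio, so prior odds = posterior odds ÷ LR.
Posterior odds = 0.510/(1−0.510) = 1.0408. LR = 0.84/0.11 = 7.6364.
Prior odds = 1.0408/7.6364 = 0.1363, so P(H) = 0.1363/(1+0.1363) ≈ 0.12.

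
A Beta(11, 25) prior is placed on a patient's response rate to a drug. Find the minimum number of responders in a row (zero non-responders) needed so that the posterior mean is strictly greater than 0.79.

k = 84

After k responders and 0 non-responders the posterior is Beta(11+k, 25), with mean (11+k)/(11+25+k).
Set (11+k)/(36+k) > 0.79 and solve: k > (0.79·36 − 11)/(1 − 0.79) = 83.048.
The smallest integer exceeding 83.048 is 84, and checking k=84: (95)/(120) = 0.7917 > 0.79.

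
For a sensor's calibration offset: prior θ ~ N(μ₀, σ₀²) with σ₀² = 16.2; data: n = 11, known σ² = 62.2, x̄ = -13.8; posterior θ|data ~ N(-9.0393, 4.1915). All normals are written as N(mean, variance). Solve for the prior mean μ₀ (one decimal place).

μ₀ = 4.6

With known observation variance, the Normal–Normal posterior has precision τ_n = τ₀ + n/σ² and mean μ_n = (τ₀μ₀ + (n/σ²)x̄)/τ_n.
Here τ₀ = 1/16.2 = 0.061728 and τ_data = 11/62.2 = 0.176849, so τ_n = 0.238577.
Rearranging for μ₀: μ₀ = (μ_n·τ_n − τ_data·x̄)/τ₀ = (-9.0393·0.238577 − 0.176849·-13.8) / 0.061728 = 0.283947/0.061728 ≈ 4.6.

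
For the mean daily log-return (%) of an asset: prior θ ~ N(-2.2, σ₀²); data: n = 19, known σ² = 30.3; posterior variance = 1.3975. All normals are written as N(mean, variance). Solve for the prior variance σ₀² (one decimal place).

Posterior precision equals prior precision plus data precision: 1/σ_n² = 1/σ₀² + n/σ².
So 1/σ₀² = 1/1.3975 − 19/30.3 = 0.715564 − 0.627063 = 0.088501.
Hence σ₀² = 1/0.088501 ≈ 11.3.

σ₀² = 11.3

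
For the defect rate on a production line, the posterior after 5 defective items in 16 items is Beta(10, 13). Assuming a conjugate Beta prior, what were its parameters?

Beta(5, 2)

Beta is conjugate to the binomial likelihood: posterior = Beta(α+s, β+f).
So α = 10 − 5 = 5 and β = 13 − 11 = 2.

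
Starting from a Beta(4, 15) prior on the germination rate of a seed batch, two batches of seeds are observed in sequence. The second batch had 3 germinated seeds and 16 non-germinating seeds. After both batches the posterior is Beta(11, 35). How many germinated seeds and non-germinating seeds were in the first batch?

4 germinated seeds and 4 non-germinating seeds

Because Beta–binomial updating is additive in the counts, the combined data contributed (α_post−α_prior, β_post−β_prior) successes and failures.
Total across both batches: 11−4=7 germinated seeds, 35−15=20 non-germinating seeds.
Subtract the second batch: 7−3=4 germinated seeds and 20−16=4 non-germinating seeds.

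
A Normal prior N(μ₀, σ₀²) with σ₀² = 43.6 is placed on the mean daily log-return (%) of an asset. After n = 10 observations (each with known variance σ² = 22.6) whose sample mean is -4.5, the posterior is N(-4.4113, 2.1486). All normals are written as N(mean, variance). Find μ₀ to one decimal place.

The posterior mean is a precision-weighted average: μ_n = (τ₀μ₀ + τ_data·x̄)/(τ₀+τ_data), with τ₀=1/σ₀² and τ_data=n/σ².
Here τ₀ = 1/43.6 = 0.022936 and τ_data = 10/22.6 = 0.442478, so τ_n = 0.465414.
Rearranging for μ₀: μ₀ = (μ_n·τ_n − τ_data·x̄)/τ₀ = (-4.4113·0.465414 − 0.442478·-4.5) / 0.022936 = -0.061930/0.022936 ≈ -2.7.

μ₀ = -2.7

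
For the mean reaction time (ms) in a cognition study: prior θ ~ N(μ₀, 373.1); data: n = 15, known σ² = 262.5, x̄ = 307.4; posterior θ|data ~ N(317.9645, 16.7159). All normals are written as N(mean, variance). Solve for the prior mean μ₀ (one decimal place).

With known observation variance, the Normal–Normal posterior has precision τ_n = τ₀ + n/σ² and mean μ_n = (τ₀μ₀ + (n/σ²)x̄)/τ_n.
Here τ₀ = 1/373.1 = 0.002680 and τ_data = 15/262.5 = 0.057143, so τ_n = 0.059823.
Rearranging for μ₀: μ₀ = (μ_n·τ_n − τ_data·x̄)/τ₀ = (317.9645·0.059823 − 0.057143·307.4) / 0.002680 = 1.455832/0.002680 ≈ 543.2.

μ₀ = 543.2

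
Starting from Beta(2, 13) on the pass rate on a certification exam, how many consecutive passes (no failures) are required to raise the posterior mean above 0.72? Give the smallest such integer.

k = 32

After k passes and 0 failures the posterior is Beta(2+k, 13), with mean (2+k)/(2+13+k).
Set (2+k)/(15+k) > 0.72 and solve: k > (0.72·15 − 2)/(1 − 0.72) = 31.429.
The smallest integer exceeding 31.429 is 32.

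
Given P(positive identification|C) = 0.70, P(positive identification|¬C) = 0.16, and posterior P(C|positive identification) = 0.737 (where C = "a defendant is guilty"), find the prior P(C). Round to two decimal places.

Bayes' rule in odds form gives O(C|E) = O(C)·[P(E|C)/P(E|¬C)], hence O(C) = O(C|E)/LR.
Posterior odds = 0.737/(1−0.737) = 2.8023. LR = 0.70/0.16 = 4.3750.
Prior odds = 2.8023/4.3750 = 0.6405, so P(C) = 0.6405/(1+0.6405) ≈ 0.39.

P(C) = 0.39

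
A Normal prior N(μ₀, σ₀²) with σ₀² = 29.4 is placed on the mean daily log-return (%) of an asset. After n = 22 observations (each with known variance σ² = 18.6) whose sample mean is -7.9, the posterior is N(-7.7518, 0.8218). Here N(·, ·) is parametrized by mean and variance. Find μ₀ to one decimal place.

With known observation variance, the Normal–Normal posterior has precision τ_n = τ₀ + n/σ² and mean μ_n = (τ₀μ₀ + (n/σ²)x̄)/τ_n.
Here τ₀ = 1/29.4 = 0.034014 and τ_data = 22/18.6 = 1.182796, so τ_n = 1.216810.
Rearranging for μ₀: μ₀ = (μ_n·τ_n − τ_data·x̄)/τ₀ = (-7.7518·1.216810 − 1.182796·-7.9) / 0.034014 = -0.088379/0.034014 ≈ -2.6.

μ₀ = -2.6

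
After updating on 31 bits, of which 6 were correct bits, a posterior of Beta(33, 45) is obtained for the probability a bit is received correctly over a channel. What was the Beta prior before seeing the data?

Under Beta–binomial conjugacy the posterior parameters are (α+s, β+f).
So α = 33 − 6 = 27 and β = 45 − 25 = 20.

Beta(27, 20)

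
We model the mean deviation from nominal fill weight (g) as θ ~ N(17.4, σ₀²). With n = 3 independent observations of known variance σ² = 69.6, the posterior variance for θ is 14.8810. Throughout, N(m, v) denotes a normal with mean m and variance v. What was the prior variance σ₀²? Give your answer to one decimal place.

σ₀² = 41.5

For the Normal–Normal model with known σ², precisions add: τ_n = τ₀ + n/σ².
So 1/σ₀² = 1/14.8810 − 3/69.6 = 0.067200 − 0.043103 = 0.024097.
Hence σ₀² = 1/0.024097 ≈ 41.5.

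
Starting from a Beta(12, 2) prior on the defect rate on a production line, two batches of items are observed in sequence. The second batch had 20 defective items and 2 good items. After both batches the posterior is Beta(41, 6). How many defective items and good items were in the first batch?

Sequential conjugate updates are equivalent to a single update on the pooled data, so total successes = posterior α − prior α and total failures = posterior β − prior β.
Total across both batches: 41−12=29 defective items, 6−2=4 good items.
Subtract the second batch: 29−20=9 defective items and 4−2=2 good items.

9 defective items and 2 good items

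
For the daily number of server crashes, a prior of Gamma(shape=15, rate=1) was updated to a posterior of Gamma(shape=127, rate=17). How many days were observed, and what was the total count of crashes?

n = 16 days with total 112 crashes

Gamma–Poisson conjugacy: posterior shape = α + Σxᵢ, posterior rate = β + n.
Matching: Σxᵢ = 127 − 15 = 112 and n = 17 − 1 = 16.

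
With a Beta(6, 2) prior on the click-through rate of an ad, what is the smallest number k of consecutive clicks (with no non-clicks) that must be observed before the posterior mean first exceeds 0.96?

k = 43

After k clicks and 0 non-clicks the posterior is Beta(6+k, 2), with mean (6+k)/(6+2+k).
Set (6+k)/(8+k) > 0.96 and solve: k > (0.96·8 − 6)/(1 − 0.96) = 42.000.
The smallest integer exceeding 42.000 is 43, and checking k=43: (49)/(51) = 0.9608 > 0.96.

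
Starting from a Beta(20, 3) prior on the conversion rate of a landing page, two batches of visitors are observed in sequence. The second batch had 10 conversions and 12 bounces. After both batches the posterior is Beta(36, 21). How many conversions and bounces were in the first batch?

6 conversions and 6 bounces

Because Beta–binomial updating is additive in the counts, the combined data contributed (α_post−α_prior, β_post−β_prior) successes and failures.
Total across both batches: 36−20=16 conversions, 21−3=18 bounces.
Subtract the second batch: 16−10=6 conversions and 18−12=6 bounces.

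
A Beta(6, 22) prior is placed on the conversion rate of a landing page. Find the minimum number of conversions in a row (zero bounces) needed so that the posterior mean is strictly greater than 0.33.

After k conversions and 0 bounces the posterior is Beta(6+k, 22), with mean (6+k)/(6+22+k).
Set (6+k)/(28+k) > 0.33 and solve: k > (0.33·28 − 6)/(1 − 0.33) = 4.836.
The smallest integer exceeding 4.836 is 5.

k = 5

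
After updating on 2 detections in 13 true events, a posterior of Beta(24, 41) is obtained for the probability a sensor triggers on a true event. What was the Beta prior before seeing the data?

Beta(22, 30)

Under Beta–binomial conjugacy the posterior parameters are (α+s, β+f).
Subtract the data counts: 24−2=22, 41−11=30.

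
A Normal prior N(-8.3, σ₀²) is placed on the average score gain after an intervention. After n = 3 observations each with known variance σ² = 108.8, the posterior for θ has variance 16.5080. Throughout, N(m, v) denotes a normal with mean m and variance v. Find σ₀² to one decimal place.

For the Normal–Normal model with known σ², precisions add: τ_n = τ₀ + n/σ².
So 1/σ₀² = 1/16.5080 − 3/108.8 = 0.060577 − 0.027574 = 0.033003.
Hence σ₀² = 1/0.033003 ≈ 30.3.

σ₀² = 30.3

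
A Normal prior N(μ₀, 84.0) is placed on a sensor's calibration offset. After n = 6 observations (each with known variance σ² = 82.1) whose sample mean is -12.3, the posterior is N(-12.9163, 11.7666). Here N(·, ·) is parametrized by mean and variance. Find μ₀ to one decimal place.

With known observation variance, the Normal–Normal posterior has precision τ_n = τ₀ + n/σ² and mean μ_n = (τ₀μ₀ + (n/σ²)x̄)/τ_n.
Here τ₀ = 1/84.0 = 0.011905 and τ_data = 6/82.1 = 0.073082, so τ_n = 0.084987.
Rearranging for μ₀: μ₀ = (μ_n·τ_n − τ_data·x̄)/τ₀ = (-12.9163·0.084987 − 0.073082·-12.3) / 0.011905 = -0.198809/0.011905 ≈ -16.7.

μ₀ = -16.7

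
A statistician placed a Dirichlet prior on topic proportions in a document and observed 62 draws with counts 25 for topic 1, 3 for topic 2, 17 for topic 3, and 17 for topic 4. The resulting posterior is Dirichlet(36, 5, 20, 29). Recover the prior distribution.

Dirichlet(11, 2, 3, 12)

For a Dirichlet(α) prior with multinomial counts c, the posterior is Dirichlet(α + c) componentwise.
Subtract each count from the matching posterior parameter: 36−25=11, 5−3=2, 20−17=3, 29−17=12.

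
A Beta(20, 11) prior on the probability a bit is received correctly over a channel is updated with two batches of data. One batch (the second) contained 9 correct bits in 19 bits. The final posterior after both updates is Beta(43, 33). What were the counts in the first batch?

14 correct bits and 12 errors

Because Beta–binomial updating is additive in the counts, the combined data contributed (α_post−α_prior, β_post−β_prior) successes and failures.
Total across both batches: 43−20=23 correct bits, 33−11=22 errors.
Subtract the second batch: 23−9=14 correct bits and 22−10=12 errors.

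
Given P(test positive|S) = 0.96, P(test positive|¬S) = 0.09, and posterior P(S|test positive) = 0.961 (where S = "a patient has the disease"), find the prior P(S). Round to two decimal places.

P(S) = 0.70

In odds form, posterior odds = prior odds × likelihood ratio, so prior odds = posterior odds ÷ LR.
Posterior odds = 0.961/(1−0.961) = 24.6410. LR = 0.96/0.09 = 10.6667.
Prior odds = 24.6410/10.6667 = 2.3101, so P(S) = 2.3101/(1+2.3101) ≈ 0.70.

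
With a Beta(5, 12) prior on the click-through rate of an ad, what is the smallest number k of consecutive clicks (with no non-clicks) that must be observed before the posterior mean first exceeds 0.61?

k = 14

After k clicks and 0 non-clicks the posterior is Beta(5+k, 12), with mean (5+k)/(5+12+k).
Set (5+k)/(17+k) > 0.61 and solve: k > (0.61·17 − 5)/(1 − 0.61) = 13.769.
The smallest integer exceeding 13.769 is 14.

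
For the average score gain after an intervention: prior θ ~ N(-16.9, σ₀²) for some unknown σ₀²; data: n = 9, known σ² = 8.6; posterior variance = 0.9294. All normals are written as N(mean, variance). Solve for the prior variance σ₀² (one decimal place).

σ₀² = 34.0

Posterior precision equals prior precision plus data precision: 1/σ_n² = 1/σ₀² + n/σ².
So 1/σ₀² = 1/0.9294 − 9/8.6 = 1.075963 − 1.046512 = 0.029451.
Hence σ₀² = 1/0.029451 ≈ 34.0.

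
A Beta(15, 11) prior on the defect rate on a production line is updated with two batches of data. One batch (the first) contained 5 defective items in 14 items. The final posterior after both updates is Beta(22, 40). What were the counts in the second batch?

Because Beta–binomial updating is additive in the counts, the combined data contributed (α_post−α_prior, β_post−β_prior) successes and failures.
Total across both batches: 22−15=7 defective items, 40−11=29 good items.
Subtract the first batch: 7−5=2 defective items and 29−9=20 good items.

2 defective items and 20 good items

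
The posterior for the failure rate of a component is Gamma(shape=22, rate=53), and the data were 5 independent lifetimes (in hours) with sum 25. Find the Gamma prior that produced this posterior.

For an exponential likelihood with a Gamma(α, β) prior on the rate, n observations with total T give posterior Gamma(α+n, β+T).
So α = 22 − 5 = 17 and β = 53 − 25 = 28.

Gamma(shape=17, rate=28)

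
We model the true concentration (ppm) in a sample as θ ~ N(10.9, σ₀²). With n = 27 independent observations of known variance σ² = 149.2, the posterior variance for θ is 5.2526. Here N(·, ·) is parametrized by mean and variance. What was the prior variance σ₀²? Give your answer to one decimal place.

For the Normal–Normal model with known σ², precisions add: τ_n = τ₀ + n/σ².
So 1/σ₀² = 1/5.2526 − 27/149.2 = 0.190382 − 0.180965 = 0.009417.
Hence σ₀² = 1/0.009417 ≈ 106.2.

σ₀² = 106.2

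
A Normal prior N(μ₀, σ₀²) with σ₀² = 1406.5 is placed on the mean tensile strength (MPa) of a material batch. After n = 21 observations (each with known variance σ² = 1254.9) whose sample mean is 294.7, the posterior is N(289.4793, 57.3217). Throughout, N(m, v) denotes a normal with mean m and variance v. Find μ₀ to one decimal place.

μ₀ = 166.6

The posterior mean is a precision-weighted average: μ_n = (τ₀μ₀ + τ_data·x̄)/(τ₀+τ_data), with τ₀=1/σ₀² and τ_data=n/σ².
Here τ₀ = 1/1406.5 = 0.000711 and τ_data = 21/1254.9 = 0.016734, so τ_n = 0.017445.
Rearranging for μ₀: μ₀ = (μ_n·τ_n − τ_data·x̄)/τ₀ = (289.4793·0.017445 − 0.016734·294.7) / 0.000711 = 0.118457/0.000711 ≈ 166.6.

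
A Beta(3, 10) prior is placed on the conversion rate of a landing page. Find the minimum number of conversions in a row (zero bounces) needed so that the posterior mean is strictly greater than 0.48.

After k conversions and 0 bounces the posterior is Beta(3+k, 10), with mean (3+k)/(3+10+k).
Set (3+k)/(13+k) > 0.48 and solve: k > (0.48·13 − 3)/(1 − 0.48) = 6.231.
The smallest integer exceeding 6.231 is 7, and checking k=7: (10)/(20) = 0.5000 > 0.48.

k = 7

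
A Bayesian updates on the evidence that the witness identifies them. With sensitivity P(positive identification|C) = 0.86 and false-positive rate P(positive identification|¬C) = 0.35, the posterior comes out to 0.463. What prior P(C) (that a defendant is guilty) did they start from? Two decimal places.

Bayes' rule in odds form gives O(C|E) = O(C)·[P(E|C)/P(E|¬C)], hence O(C) = O(C|E)/LR.
Posterior odds = 0.463/(1−0.463) = 0.8622. LR = 0.86/0.35 = 2.4571.
Prior odds = 0.8622/2.4571 = 0.3509, so P(C) = 0.3509/(1+0.3509) ≈ 0.26.

P(C) = 0.26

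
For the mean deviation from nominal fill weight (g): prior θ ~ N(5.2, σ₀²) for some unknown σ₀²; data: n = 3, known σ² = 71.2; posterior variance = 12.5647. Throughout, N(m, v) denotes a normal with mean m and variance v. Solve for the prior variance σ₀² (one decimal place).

σ₀² = 26.7

For the Normal–Normal model with known σ², precisions add: τ_n = τ₀ + n/σ².
So 1/σ₀² = 1/12.5647 − 3/71.2 = 0.079588 − 0.042135 = 0.037453.
Hence σ₀² = 1/0.037453 ≈ 26.7.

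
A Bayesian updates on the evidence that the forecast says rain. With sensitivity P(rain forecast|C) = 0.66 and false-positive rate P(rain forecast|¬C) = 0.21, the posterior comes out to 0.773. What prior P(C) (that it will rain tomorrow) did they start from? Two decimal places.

P(C) = 0.52

In odds form, posterior odds = prior odds × likelihood ratio, so prior odds = posterior odds ÷ LR.
Posterior odds = 0.773/(1−0.773) = 3.4053. LR = 0.66/0.21 = 3.1429.
Prior odds = 3.4053/3.1429 = 1.0835, so P(C) = 1.0835/(1+1.0835) ≈ 0.52.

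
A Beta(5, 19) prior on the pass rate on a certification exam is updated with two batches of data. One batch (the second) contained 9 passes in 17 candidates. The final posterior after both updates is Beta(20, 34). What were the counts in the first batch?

Because Beta–binomial updating is additive in the counts, the combined data contributed (α_post−α_prior, β_post−β_prior) successes and failures.
Total across both batches: 20−5=15 passes, 34−19=15 failures.
Subtract the second batch: 15−9=6 passes and 15−8=7 failures.

6 passes and 7 failures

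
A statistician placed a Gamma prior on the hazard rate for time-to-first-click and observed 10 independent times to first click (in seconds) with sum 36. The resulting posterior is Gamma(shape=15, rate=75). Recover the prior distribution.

Gamma–exponential conjugacy: posterior shape = α + n, posterior rate = β + Σtᵢ.
So α = 15 − 10 = 5 and β = 75 − 36 = 39.

Gamma(shape=5, rate=39)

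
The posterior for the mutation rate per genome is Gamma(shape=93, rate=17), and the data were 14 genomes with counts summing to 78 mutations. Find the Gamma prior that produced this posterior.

Gamma(shape=15, rate=3)

A Gamma(α, β) prior (rate parametrization) on a Poisson rate with n observations summing to S gives posterior Gamma(α+S, β+n).
So α = 93 − 78 = 15 and β = 17 − 14 = 3.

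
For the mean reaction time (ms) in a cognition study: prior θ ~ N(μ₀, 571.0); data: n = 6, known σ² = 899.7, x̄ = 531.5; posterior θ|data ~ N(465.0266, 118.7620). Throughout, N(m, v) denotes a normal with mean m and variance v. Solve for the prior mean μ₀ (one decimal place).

μ₀ = 211.9

The posterior mean is a precision-weighted average: μ_n = (τ₀μ₀ + τ_data·x̄)/(τ₀+τ_data), with τ₀=1/σ₀² and τ_data=n/σ².
Here τ₀ = 1/571.0 = 0.001751 and τ_data = 6/899.7 = 0.006669, so τ_n = 0.008420.
Rearranging for μ₀: μ₀ = (μ_n·τ_n − τ_data·x̄)/τ₀ = (465.0266·0.008420 − 0.006669·531.5) / 0.001751 = 0.370950/0.001751 ≈ 211.9.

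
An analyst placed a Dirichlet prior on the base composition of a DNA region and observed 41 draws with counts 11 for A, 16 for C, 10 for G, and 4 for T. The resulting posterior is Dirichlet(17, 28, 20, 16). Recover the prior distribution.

Dirichlet(6, 12, 10, 12)

For a Dirichlet(α) prior with multinomial counts c, the posterior is Dirichlet(α + c) componentwise.
Subtract each count from the matching posterior parameter: 17−11=6, 28−16=12, 20−10=10, 16−4=12.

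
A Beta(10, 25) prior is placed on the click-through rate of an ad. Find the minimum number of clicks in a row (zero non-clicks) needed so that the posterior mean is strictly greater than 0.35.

After k clicks and 0 non-clicks the posterior is Beta(10+k, 25), with mean (10+k)/(10+25+k).
Set (10+k)/(35+k) > 0.35 and solve: k > (0.35·35 − 10)/(1 − 0.35) = 3.462.
The smallest integer exceeding 3.462 is 4.

k = 4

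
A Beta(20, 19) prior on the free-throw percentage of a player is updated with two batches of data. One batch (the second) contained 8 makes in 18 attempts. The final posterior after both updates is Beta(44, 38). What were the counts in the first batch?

16 makes and 9 misses

Sequential conjugate updates are equivalent to a single update on the pooled data, so total successes = posterior α − prior α and total failures = posterior β − prior β.
Total across both batches: 44−20=24 makes, 38−19=19 misses.
Subtract the second batch: 24−8=16 makes and 19−10=9 misses.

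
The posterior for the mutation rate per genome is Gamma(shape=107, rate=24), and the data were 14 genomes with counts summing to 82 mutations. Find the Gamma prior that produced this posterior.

Gamma–Poisson conjugacy: posterior shape = α + Σxᵢ, posterior rate = β + n.
So α = 107 − 82 = 25 and β = 24 − 14 = 10.

Gamma(shape=25, rate=10)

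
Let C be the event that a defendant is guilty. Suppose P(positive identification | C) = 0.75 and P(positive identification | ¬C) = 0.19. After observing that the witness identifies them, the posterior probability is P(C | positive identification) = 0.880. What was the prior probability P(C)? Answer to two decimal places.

In odds form, posterior odds = prior odds × likelihood ratio, so prior odds = posterior odds ÷ LR.
Posterior odds = 0.880/(1−0.880) = 7.3333. LR = 0.75/0.19 = 3.9474.
Prior odds = 7.3333/3.9474 = 1.8578, so P(C) = 1.8578/(1+1.8578) ≈ 0.65.

P(C) = 0.65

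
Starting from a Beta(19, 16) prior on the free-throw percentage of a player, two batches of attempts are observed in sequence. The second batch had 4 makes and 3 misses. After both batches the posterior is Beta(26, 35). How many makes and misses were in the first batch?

Because Beta–binomial updating is additive in the counts, the combined data contributed (α_post−α_prior, β_post−β_prior) successes and failures.
Total across both batches: 26−19=7 makes, 35−16=19 misses.
Subtract the second batch: 7−4=3 makes and 19−3=16 misses.

3 makes and 16 misses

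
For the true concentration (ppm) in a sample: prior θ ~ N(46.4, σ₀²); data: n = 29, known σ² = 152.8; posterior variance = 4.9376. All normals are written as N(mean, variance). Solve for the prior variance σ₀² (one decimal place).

σ₀² = 78.5

For the Normal–Normal model with known σ², precisions add: τ_n = τ₀ + n/σ².
So 1/σ₀² = 1/4.9376 − 29/152.8 = 0.202528 − 0.189791 = 0.012737.
Hence σ₀² = 1/0.012737 ≈ 78.5.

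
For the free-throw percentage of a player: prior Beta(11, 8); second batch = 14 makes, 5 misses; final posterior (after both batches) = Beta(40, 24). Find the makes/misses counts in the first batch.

15 makes and 11 misses

Because Beta–binomial updating is additive in the counts, the combined data contributed (α_post−α_prior, β_post−β_prior) successes and failures.
Total across both batches: 40−11=29 makes, 24−8=16 misses.
Subtract the second batch: 29−14=15 makes and 16−5=11 misses.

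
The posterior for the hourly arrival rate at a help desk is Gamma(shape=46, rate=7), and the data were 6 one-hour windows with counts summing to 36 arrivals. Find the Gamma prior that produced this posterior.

Gamma–Poisson conjugacy: posterior shape = α + Σxᵢ, posterior rate = β + n.
So α = 46 − 36 = 10 and β = 7 − 6 = 1.

Gamma(shape=10, rate=1)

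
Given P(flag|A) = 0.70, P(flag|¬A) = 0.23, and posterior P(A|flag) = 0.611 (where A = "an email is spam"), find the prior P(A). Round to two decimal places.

In odds form, posterior odds = prior odds × likelihood ratio, so prior odds = posterior odds ÷ LR.
Posterior odds = 0.611/(1−0.611) = 1.5707. LR = 0.70/0.23 = 3.0435.
Prior odds = 1.5707/3.0435 = 0.5161, so P(A) = 0.5161/(1+0.5161) ≈ 0.34.

P(A) = 0.34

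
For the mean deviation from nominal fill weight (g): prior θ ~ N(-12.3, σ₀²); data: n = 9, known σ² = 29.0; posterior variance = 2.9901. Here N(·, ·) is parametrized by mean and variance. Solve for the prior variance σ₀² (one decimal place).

For the Normal–Normal model with known σ², precisions add: τ_n = τ₀ + n/σ².
So 1/σ₀² = 1/2.9901 − 9/29.0 = 0.334437 − 0.310345 = 0.024092.
Hence σ₀² = 1/0.024092 ≈ 41.5.

σ₀² = 41.5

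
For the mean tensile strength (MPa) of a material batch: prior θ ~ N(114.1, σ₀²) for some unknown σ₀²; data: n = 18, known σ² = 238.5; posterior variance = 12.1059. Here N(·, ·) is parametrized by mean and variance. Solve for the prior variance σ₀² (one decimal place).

σ₀² = 140.2

For the Normal–Normal model with known σ², precisions add: τ_n = τ₀ + n/σ².
So 1/σ₀² = 1/12.1059 − 18/238.5 = 0.082604 − 0.075472 = 0.007132.
Hence σ₀² = 1/0.007132 ≈ 140.2.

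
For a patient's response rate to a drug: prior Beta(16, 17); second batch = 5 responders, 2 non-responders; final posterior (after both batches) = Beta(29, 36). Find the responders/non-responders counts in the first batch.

Sequential conjugate updates are equivalent to a single update on the pooled data, so total successes = posterior α − prior α and total failures = posterior β − prior β.
Total across both batches: 29−16=13 responders, 36−17=19 non-responders.
Subtract the second batch: 13−5=8 responders and 19−2=17 non-responders.

8 responders and 17 non-responders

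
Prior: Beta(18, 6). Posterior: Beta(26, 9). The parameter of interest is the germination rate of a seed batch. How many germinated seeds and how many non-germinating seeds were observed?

8 germinated seeds and 3 non-germinating seeds

Under Beta–binomial conjugacy the posterior parameters are (a+s, b+f).
So s = 26 − 18 = 8 and f = 9 − 6 = 3.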